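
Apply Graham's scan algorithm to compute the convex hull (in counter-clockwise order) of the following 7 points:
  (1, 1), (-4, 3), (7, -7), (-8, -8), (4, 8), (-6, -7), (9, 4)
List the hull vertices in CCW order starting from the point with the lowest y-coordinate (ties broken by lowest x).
Hull (CCW) = [(-8, -8), (7, -7), (9, 4), (4, 8), (-4, 3)]

Graham scan procedure:
  1. Find the pivot p₀ = point with lowest y (tie → lowest x): (-8, -8).
  2. Sort the remaining points by polar angle around p₀.
  3. Walk through sorted points, maintaining a stack; pop the top while the last three entries make a non-left turn (cross product ≤ 0).
  4. Final stack is the convex hull in CCW order: (-8, -8), (7, -7), (9, 4), (4, 8), (-4, 3).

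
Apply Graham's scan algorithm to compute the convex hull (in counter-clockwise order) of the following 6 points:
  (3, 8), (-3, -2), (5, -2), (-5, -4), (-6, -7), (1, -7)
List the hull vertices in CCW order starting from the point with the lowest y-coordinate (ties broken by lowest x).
Hull (CCW) = [(-6, -7), (1, -7), (5, -2), (3, 8), (-5, -4)]

Graham scan procedure:
  1. Find the pivot p₀ = point with lowest y (tie → lowest x): (-6, -7).
  2. Sort the remaining points by polar angle around p₀.
  3. Walk through sorted points, maintaining a stack; pop the top while the last three entries make a non-left turn (cross product ≤ 0).
  4. Final stack is the convex hull in CCW order: (-6, -7), (1, -7), (5, -2), (3, 8), (-5, -4).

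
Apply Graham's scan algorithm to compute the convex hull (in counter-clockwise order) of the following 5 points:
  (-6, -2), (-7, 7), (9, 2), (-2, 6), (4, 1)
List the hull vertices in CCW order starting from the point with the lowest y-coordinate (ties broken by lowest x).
Hull (CCW) = [(-6, -2), (9, 2), (-2, 6), (-7, 7)]

Graham scan procedure:
  1. Find the pivot p₀ = point with lowest y (tie → lowest x): (-6, -2).
  2. Sort the remaining points by polar angle around p₀.
  3. Walk through sorted points, maintaining a stack; pop the top while the last three entries make a non-left turn (cross product ≤ 0).
  4. Final stack is the convex hull in CCW order: (-6, -2), (9, 2), (-2, 6), (-7, 7).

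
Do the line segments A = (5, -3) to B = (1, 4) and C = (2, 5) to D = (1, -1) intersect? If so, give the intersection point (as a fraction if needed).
Yes; intersection at (51/31, 89/31) (t = 26/31 on AB, s = 11/31 on CD)

Parametrize AB as A + t(B − A) = (5 + -4 t, -3 + 7 t) and CD as C + s(D − C) = (2 + -1 s, 5 + -6 s). Solve the linear system for (t, s). Determinant = -31 ≠ 0, so a unique intersection of the containing lines exists. Solution: t = 26/31, s = 11/31 — both in [0, 1], so the segments cross. Intersection point: (51/31, 89/31).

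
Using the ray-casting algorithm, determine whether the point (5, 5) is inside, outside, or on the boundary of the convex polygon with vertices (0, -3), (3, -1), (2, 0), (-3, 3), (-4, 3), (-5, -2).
The point (5, 5) lies strictly outside the polygon

Cast a horizontal ray to the right from the query point and count how many polygon edges it crosses (each edge strictly once or zero times, handled with the usual half-open convention). 
Parity of crossings → even ⇒ outside.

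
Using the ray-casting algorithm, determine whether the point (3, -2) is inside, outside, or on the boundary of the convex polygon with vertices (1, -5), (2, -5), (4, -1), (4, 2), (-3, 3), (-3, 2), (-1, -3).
The point (3, -2) lies strictly inside the polygon

Cast a horizontal ray to the right from the query point and count how many polygon edges it crosses (each edge strictly once or zero times, handled with the usual half-open convention). 
Parity of crossings → odd ⇒ inside.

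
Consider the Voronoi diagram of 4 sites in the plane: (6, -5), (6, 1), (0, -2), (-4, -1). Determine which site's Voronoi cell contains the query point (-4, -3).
Nearest site = (-4, -1)

The Voronoi cell of site s contains exactly those query points closer to s than to any other site. Compute squared distances from q = (-4, -3) to each site:
  (-4 − -4)² + (-1 − -3)² = 4
  (0 − -4)² + (-2 − -3)² = 17
  (6 − -4)² + (-5 − -3)² = 104
  (6 − -4)² + (1 − -3)² = 116
Minimum is attained by (-4, -1), so q lies in its Voronoi cell.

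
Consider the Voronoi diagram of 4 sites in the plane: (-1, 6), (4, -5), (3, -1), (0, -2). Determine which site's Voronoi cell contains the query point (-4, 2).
Nearest site = (-1, 6)

The Voronoi cell of site s contains exactly those query points closer to s than to any other site. Compute squared distances from q = (-4, 2) to each site:
  (-1 − -4)² + (6 − 2)² = 25
  (0 − -4)² + (-2 − 2)² = 32
  (3 − -4)² + (-1 − 2)² = 58
  (4 − -4)² + (-5 − 2)² = 113
Minimum is attained by (-1, 6), so q lies in its Voronoi cell.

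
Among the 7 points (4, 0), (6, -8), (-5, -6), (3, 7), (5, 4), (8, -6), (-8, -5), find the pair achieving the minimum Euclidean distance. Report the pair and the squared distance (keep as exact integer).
Pair = ((6, -8), (8, -6)); squared distance = 8

Compute all C(7, 2) = 21 pairwise squared distances (x_i − x_j)² + (y_i − y_j)². The minimum is 8, attained by the pair ((6, -8), (8, -6)).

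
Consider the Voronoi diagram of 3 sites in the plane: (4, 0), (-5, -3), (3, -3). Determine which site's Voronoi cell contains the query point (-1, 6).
Nearest site = (4, 0)

The Voronoi cell of site s contains exactly those query points closer to s than to any other site. Compute squared distances from q = (-1, 6) to each site:
  (4 − -1)² + (0 − 6)² = 61
  (-5 − -1)² + (-3 − 6)² = 97
  (3 − -1)² + (-3 − 6)² = 97
Minimum is attained by (4, 0), so q lies in its Voronoi cell.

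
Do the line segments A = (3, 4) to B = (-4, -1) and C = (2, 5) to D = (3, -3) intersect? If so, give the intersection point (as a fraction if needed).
Yes; intersection at (134/61, 209/61) (t = 7/61 on AB, s = 12/61 on CD)

Parametrize AB as A + t(B − A) = (3 + -7 t, 4 + -5 t) and CD as C + s(D − C) = (2 + 1 s, 5 + -8 s). Solve the linear system for (t, s). Determinant = -61 ≠ 0, so a unique intersection of the containing lines exists. Solution: t = 7/61, s = 12/61 — both in [0, 1], so the segments cross. Intersection point: (134/61, 209/61).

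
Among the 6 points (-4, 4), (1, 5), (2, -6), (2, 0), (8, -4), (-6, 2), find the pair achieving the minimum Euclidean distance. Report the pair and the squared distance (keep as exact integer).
Pair = ((-4, 4), (-6, 2)); squared distance = 8

Compute all C(6, 2) = 15 pairwise squared distances (x_i − x_j)² + (y_i − y_j)². The minimum is 8, attained by the pair ((-4, 4), (-6, 2)).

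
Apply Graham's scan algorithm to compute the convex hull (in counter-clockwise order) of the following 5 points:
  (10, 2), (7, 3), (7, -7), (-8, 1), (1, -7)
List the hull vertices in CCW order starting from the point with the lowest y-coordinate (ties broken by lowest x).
Hull (CCW) = [(1, -7), (7, -7), (10, 2), (7, 3), (-8, 1)]

Graham scan procedure:
  1. Find the pivot p₀ = point with lowest y (tie → lowest x): (1, -7).
  2. Sort the remaining points by polar angle around p₀.
  3. Walk through sorted points, maintaining a stack; pop the top while the last three entries make a non-left turn (cross product ≤ 0).
  4. Final stack is the convex hull in CCW order: (1, -7), (7, -7), (10, 2), (7, 3), (-8, 1).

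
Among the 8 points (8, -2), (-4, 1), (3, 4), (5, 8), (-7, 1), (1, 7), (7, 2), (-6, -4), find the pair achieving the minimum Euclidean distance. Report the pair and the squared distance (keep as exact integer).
Pair = ((-4, 1), (-7, 1)); squared distance = 9

Compute all C(8, 2) = 28 pairwise squared distances (x_i − x_j)² + (y_i − y_j)². The minimum is 9, attained by the pair ((-4, 1), (-7, 1)).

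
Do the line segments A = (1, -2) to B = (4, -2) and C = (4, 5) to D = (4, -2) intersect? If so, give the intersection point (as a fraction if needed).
Yes; intersection at (4, -2) (t = 1 on AB, s = 1 on CD)

Parametrize AB as A + t(B − A) = (1 + 3 t, -2 + 0 t) and CD as C + s(D − C) = (4 + 0 s, 5 + -7 s). Solve the linear system for (t, s). Determinant = 21 ≠ 0, so a unique intersection of the containing lines exists. Solution: t = 1, s = 1 — both in [0, 1], so the segments cross. Intersection point: (4, -2).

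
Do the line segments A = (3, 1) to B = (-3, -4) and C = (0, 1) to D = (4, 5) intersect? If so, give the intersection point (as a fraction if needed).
No (intersection of containing lines falls outside at least one segment)

Parametrize and solve: t = 3, s = -15/4. At least one of these is outside [0, 1], so the segments do not intersect.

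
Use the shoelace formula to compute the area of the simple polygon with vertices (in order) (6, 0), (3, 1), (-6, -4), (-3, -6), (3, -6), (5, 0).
Area = 45

Shoelace formula: Area = (1/2) |Σ_i (x_i · y_{i+1} − x_{i+1} · y_i)| (indices mod n). Compute each cross term:
  (6)(1) − (3)(0) = 6
  (3)(-4) − (-6)(1) = -6
  (-6)(-6) − (-3)(-4) = 24
  (-3)(-6) − (3)(-6) = 36
  (3)(0) − (5)(-6) = 30
  (5)(0) − (6)(0) = 0
Sum = 90, so (signed) Area = 90/2 = 45, |Area| = 45.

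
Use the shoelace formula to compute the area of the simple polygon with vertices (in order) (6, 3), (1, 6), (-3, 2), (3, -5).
Area = 101/2

Shoelace formula: Area = (1/2) |Σ_i (x_i · y_{i+1} − x_{i+1} · y_i)| (indices mod n). Compute each cross term:
  (6)(6) − (1)(3) = 33
  (1)(2) − (-3)(6) = 20
  (-3)(-5) − (3)(2) = 9
  (3)(3) − (6)(-5) = 39
Sum = 101, so (signed) Area = 101/2 = 101/2, |Area| = 101/2.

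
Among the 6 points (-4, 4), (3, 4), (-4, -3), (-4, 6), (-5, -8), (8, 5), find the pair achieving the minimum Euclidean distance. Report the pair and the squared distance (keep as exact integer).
Pair = ((-4, 4), (-4, 6)); squared distance = 4

Compute all C(6, 2) = 15 pairwise squared distances (x_i − x_j)² + (y_i − y_j)². The minimum is 4, attained by the pair ((-4, 4), (-4, 6)).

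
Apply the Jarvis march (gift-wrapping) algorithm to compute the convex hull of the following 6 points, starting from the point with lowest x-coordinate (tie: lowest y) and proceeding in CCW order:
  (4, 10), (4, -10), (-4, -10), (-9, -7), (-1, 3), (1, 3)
Hull (CCW) = [(-9, -7), (-4, -10), (4, -10), (4, 10)]

Jarvis march: at each step, from the current hull vertex p, select the next vertex q as the point such that every other point lies strictly to the left of (or on) the directed line p → q. (Equivalently: for every other point r, the cross product (q − p) × (r − p) ≥ 0.)
Starting point (lowest x, tie lowest y): (-9, -7). Wrap until returning to start. Resulting hull: (-9, -7), (-4, -10), (4, -10), (4, 10).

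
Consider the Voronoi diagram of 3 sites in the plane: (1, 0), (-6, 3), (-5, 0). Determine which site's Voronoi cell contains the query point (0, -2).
Nearest site = (1, 0)

The Voronoi cell of site s contains exactly those query points closer to s than to any other site. Compute squared distances from q = (0, -2) to each site:
  (1 − 0)² + (0 − -2)² = 5
  (-5 − 0)² + (0 − -2)² = 29
  (-6 − 0)² + (3 − -2)² = 61
Minimum is attained by (1, 0), so q lies in its Voronoi cell.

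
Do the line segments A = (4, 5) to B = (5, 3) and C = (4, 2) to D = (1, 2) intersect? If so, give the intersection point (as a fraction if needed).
No (intersection of containing lines falls outside at least one segment)

Parametrize and solve: t = 3/2, s = -1/2. At least one of these is outside [0, 1], so the segments do not intersect.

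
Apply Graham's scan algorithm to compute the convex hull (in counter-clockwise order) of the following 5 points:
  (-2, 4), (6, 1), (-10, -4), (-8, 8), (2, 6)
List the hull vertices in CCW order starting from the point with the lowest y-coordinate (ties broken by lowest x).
Hull (CCW) = [(-10, -4), (6, 1), (2, 6), (-8, 8)]

Graham scan procedure:
  1. Find the pivot p₀ = point with lowest y (tie → lowest x): (-10, -4).
  2. Sort the remaining points by polar angle around p₀.
  3. Walk through sorted points, maintaining a stack; pop the top while the last three entries make a non-left turn (cross product ≤ 0).
  4. Final stack is the convex hull in CCW order: (-10, -4), (6, 1), (2, 6), (-8, 8).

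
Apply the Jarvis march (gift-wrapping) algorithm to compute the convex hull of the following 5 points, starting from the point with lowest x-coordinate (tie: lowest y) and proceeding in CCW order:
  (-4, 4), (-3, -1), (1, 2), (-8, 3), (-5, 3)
Hull (CCW) = [(-8, 3), (-3, -1), (1, 2), (-4, 4)]

Jarvis march: at each step, from the current hull vertex p, select the next vertex q as the point such that every other point lies strictly to the left of (or on) the directed line p → q. (Equivalently: for every other point r, the cross product (q − p) × (r − p) ≥ 0.)
Starting point (lowest x, tie lowest y): (-8, 3). Wrap until returning to start. Resulting hull: (-8, 3), (-3, -1), (1, 2), (-4, 4).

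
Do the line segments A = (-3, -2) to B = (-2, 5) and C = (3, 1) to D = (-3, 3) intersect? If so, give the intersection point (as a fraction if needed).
Yes; intersection at (-51/22, 61/22) (t = 15/22 on AB, s = 39/44 on CD)

Parametrize AB as A + t(B − A) = (-3 + 1 t, -2 + 7 t) and CD as C + s(D − C) = (3 + -6 s, 1 + 2 s). Solve the linear system for (t, s). Determinant = -44 ≠ 0, so a unique intersection of the containing lines exists. Solution: t = 15/22, s = 39/44 — both in [0, 1], so the segments cross. Intersection point: (-51/22, 61/22).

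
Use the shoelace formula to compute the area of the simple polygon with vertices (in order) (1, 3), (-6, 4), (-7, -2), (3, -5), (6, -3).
Area = 145/2

Shoelace formula: Area = (1/2) |Σ_i (x_i · y_{i+1} − x_{i+1} · y_i)| (indices mod n). Compute each cross term:
  (1)(4) − (-6)(3) = 22
  (-6)(-2) − (-7)(4) = 40
  (-7)(-5) − (3)(-2) = 41
  (3)(-3) − (6)(-5) = 21
  (6)(3) − (1)(-3) = 21
Sum = 145, so (signed) Area = 145/2 = 145/2, |Area| = 145/2.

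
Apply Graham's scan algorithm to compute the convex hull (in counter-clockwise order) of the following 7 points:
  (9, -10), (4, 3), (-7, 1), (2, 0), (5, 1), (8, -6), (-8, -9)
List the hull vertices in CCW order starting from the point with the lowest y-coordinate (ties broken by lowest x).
Hull (CCW) = [(9, -10), (8, -6), (5, 1), (4, 3), (-7, 1), (-8, -9)]

Graham scan procedure:
  1. Find the pivot p₀ = point with lowest y (tie → lowest x): (9, -10).
  2. Sort the remaining points by polar angle around p₀.
  3. Walk through sorted points, maintaining a stack; pop the top while the last three entries make a non-left turn (cross product ≤ 0).
  4. Final stack is the convex hull in CCW order: (9, -10), (8, -6), (5, 1), (4, 3), (-7, 1), (-8, -9).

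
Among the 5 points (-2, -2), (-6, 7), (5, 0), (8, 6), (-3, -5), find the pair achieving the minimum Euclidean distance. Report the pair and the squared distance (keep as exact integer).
Pair = ((-2, -2), (-3, -5)); squared distance = 10

Compute all C(5, 2) = 10 pairwise squared distances (x_i − x_j)² + (y_i − y_j)². The minimum is 10, attained by the pair ((-2, -2), (-3, -5)).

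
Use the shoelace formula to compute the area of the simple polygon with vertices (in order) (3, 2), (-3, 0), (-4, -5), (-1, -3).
Area = 35/2

Shoelace formula: Area = (1/2) |Σ_i (x_i · y_{i+1} − x_{i+1} · y_i)| (indices mod n). Compute each cross term:
  (3)(0) − (-3)(2) = 6
  (-3)(-5) − (-4)(0) = 15
  (-4)(-3) − (-1)(-5) = 7
  (-1)(2) − (3)(-3) = 7
Sum = 35, so (signed) Area = 35/2 = 35/2, |Area| = 35/2.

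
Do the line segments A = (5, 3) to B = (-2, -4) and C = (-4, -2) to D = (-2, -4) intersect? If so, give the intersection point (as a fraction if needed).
Yes; intersection at (-2, -4) (t = 1 on AB, s = 1 on CD)

Parametrize AB as A + t(B − A) = (5 + -7 t, 3 + -7 t) and CD as C + s(D − C) = (-4 + 2 s, -2 + -2 s). Solve the linear system for (t, s). Determinant = -28 ≠ 0, so a unique intersection of the containing lines exists. Solution: t = 1, s = 1 — both in [0, 1], so the segments cross. Intersection point: (-2, -4).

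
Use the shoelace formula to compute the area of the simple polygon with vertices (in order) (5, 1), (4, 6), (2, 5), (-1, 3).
Area = 29/2

Shoelace formula: Area = (1/2) |Σ_i (x_i · y_{i+1} − x_{i+1} · y_i)| (indices mod n). Compute each cross term:
  (5)(6) − (4)(1) = 26
  (4)(5) − (2)(6) = 8
  (2)(3) − (-1)(5) = 11
  (-1)(1) − (5)(3) = -16
Sum = 29, so (signed) Area = 29/2 = 29/2, |Area| = 29/2.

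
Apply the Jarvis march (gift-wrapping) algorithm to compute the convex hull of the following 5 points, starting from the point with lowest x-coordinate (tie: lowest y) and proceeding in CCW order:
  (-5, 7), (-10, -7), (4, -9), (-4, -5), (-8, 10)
Hull (CCW) = [(-10, -7), (4, -9), (-5, 7), (-8, 10)]

Jarvis march: at each step, from the current hull vertex p, select the next vertex q as the point such that every other point lies strictly to the left of (or on) the directed line p → q. (Equivalently: for every other point r, the cross product (q − p) × (r − p) ≥ 0.)
Starting point (lowest x, tie lowest y): (-10, -7). Wrap until returning to start. Resulting hull: (-10, -7), (4, -9), (-5, 7), (-8, 10).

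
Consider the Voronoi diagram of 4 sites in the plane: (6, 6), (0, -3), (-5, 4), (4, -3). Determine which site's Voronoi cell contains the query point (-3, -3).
Nearest site = (0, -3)

The Voronoi cell of site s contains exactly those query points closer to s than to any other site. Compute squared distances from q = (-3, -3) to each site:
  (0 − -3)² + (-3 − -3)² = 9
  (4 − -3)² + (-3 − -3)² = 49
  (-5 − -3)² + (4 − -3)² = 53
  (6 − -3)² + (6 − -3)² = 162
Minimum is attained by (0, -3), so q lies in its Voronoi cell.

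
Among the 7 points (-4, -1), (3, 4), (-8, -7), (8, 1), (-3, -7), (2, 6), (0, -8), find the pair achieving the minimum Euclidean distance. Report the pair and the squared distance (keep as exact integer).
Pair = ((3, 4), (2, 6)); squared distance = 5

Compute all C(7, 2) = 21 pairwise squared distances (x_i − x_j)² + (y_i − y_j)². The minimum is 5, attained by the pair ((3, 4), (2, 6)).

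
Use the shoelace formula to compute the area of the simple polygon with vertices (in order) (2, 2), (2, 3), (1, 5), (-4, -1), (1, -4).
Area = 55/2

Shoelace formula: Area = (1/2) |Σ_i (x_i · y_{i+1} − x_{i+1} · y_i)| (indices mod n). Compute each cross term:
  (2)(3) − (2)(2) = 2
  (2)(5) − (1)(3) = 7
  (1)(-1) − (-4)(5) = 19
  (-4)(-4) − (1)(-1) = 17
  (1)(2) − (2)(-4) = 10
Sum = 55, so (signed) Area = 55/2 = 55/2, |Area| = 55/2.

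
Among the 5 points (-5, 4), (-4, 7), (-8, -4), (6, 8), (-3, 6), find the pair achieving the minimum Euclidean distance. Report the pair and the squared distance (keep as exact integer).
Pair = ((-4, 7), (-3, 6)); squared distance = 2

Compute all C(5, 2) = 10 pairwise squared distances (x_i − x_j)² + (y_i − y_j)². The minimum is 2, attained by the pair ((-4, 7), (-3, 6)).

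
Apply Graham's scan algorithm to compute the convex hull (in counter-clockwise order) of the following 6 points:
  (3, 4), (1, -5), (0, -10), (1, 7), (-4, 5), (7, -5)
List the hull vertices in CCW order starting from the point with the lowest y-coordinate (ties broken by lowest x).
Hull (CCW) = [(0, -10), (7, -5), (3, 4), (1, 7), (-4, 5)]

Graham scan procedure:
  1. Find the pivot p₀ = point with lowest y (tie → lowest x): (0, -10).
  2. Sort the remaining points by polar angle around p₀.
  3. Walk through sorted points, maintaining a stack; pop the top while the last three entries make a non-left turn (cross product ≤ 0).
  4. Final stack is the convex hull in CCW order: (0, -10), (7, -5), (3, 4), (1, 7), (-4, 5).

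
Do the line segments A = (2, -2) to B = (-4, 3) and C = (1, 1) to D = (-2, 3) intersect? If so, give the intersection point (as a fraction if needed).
No (intersection of containing lines falls outside at least one segment)

Parametrize and solve: t = 7/3, s = 13/3. At least one of these is outside [0, 1], so the segments do not intersect.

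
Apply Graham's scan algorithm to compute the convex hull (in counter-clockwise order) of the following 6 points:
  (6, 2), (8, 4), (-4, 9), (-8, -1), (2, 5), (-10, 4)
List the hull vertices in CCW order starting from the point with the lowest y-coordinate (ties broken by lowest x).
Hull (CCW) = [(-8, -1), (6, 2), (8, 4), (-4, 9), (-10, 4)]

Graham scan procedure:
  1. Find the pivot p₀ = point with lowest y (tie → lowest x): (-8, -1).
  2. Sort the remaining points by polar angle around p₀.
  3. Walk through sorted points, maintaining a stack; pop the top while the last three entries make a non-left turn (cross product ≤ 0).
  4. Final stack is the convex hull in CCW order: (-8, -1), (6, 2), (8, 4), (-4, 9), (-10, 4).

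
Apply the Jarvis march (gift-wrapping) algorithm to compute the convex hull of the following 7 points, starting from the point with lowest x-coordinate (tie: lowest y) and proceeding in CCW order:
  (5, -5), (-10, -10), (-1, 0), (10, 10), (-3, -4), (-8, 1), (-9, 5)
Hull (CCW) = [(-10, -10), (5, -5), (10, 10), (-9, 5)]

Jarvis march: at each step, from the current hull vertex p, select the next vertex q as the point such that every other point lies strictly to the left of (or on) the directed line p → q. (Equivalently: for every other point r, the cross product (q − p) × (r − p) ≥ 0.)
Starting point (lowest x, tie lowest y): (-10, -10). Wrap until returning to start. Resulting hull: (-10, -10), (5, -5), (10, 10), (-9, 5).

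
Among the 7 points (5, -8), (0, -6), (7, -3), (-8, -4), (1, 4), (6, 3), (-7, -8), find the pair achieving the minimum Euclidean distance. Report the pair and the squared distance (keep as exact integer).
Pair = ((-8, -4), (-7, -8)); squared distance = 17

Compute all C(7, 2) = 21 pairwise squared distances (x_i − x_j)² + (y_i − y_j)². The minimum is 17, attained by the pair ((-8, -4), (-7, -8)).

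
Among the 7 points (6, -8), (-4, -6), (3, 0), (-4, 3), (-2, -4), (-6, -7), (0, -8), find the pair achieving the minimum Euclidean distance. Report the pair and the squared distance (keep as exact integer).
Pair = ((-4, -6), (-6, -7)); squared distance = 5

Compute all C(7, 2) = 21 pairwise squared distances (x_i − x_j)² + (y_i − y_j)². The minimum is 5, attained by the pair ((-4, -6), (-6, -7)).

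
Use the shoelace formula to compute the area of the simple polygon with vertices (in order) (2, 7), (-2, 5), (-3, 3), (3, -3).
Area = 30

Shoelace formula: Area = (1/2) |Σ_i (x_i · y_{i+1} − x_{i+1} · y_i)| (indices mod n). Compute each cross term:
  (2)(5) − (-2)(7) = 24
  (-2)(3) − (-3)(5) = 9
  (-3)(-3) − (3)(3) = 0
  (3)(7) − (2)(-3) = 27
Sum = 60, so (signed) Area = 60/2 = 30, |Area| = 30.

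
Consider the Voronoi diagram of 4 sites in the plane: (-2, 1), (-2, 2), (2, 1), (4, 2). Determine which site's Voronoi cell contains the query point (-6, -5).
Nearest site = (-2, 1)

The Voronoi cell of site s contains exactly those query points closer to s than to any other site. Compute squared distances from q = (-6, -5) to each site:
  (-2 − -6)² + (1 − -5)² = 52
  (-2 − -6)² + (2 − -5)² = 65
  (2 − -6)² + (1 − -5)² = 100
  (4 − -6)² + (2 − -5)² = 149
Minimum is attained by (-2, 1), so q lies in its Voronoi cell.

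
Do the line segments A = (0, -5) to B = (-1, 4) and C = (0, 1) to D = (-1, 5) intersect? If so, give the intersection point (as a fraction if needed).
No (intersection of containing lines falls outside at least one segment)

Parametrize and solve: t = 6/5, s = 6/5. At least one of these is outside [0, 1], so the segments do not intersect.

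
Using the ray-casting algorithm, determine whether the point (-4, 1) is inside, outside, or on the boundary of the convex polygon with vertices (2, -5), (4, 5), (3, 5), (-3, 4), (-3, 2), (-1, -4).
The point (-4, 1) lies strictly outside the polygon

Cast a horizontal ray to the right from the query point and count how many polygon edges it crosses (each edge strictly once or zero times, handled with the usual half-open convention). 
Parity of crossings → even ⇒ outside.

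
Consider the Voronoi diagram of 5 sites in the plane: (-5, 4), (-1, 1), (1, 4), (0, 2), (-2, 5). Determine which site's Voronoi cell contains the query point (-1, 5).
Nearest site = (-2, 5)

The Voronoi cell of site s contains exactly those query points closer to s than to any other site. Compute squared distances from q = (-1, 5) to each site:
  (-2 − -1)² + (5 − 5)² = 1
  (1 − -1)² + (4 − 5)² = 5
  (0 − -1)² + (2 − 5)² = 10
  (-1 − -1)² + (1 − 5)² = 16
  (-5 − -1)² + (4 − 5)² = 17
Minimum is attained by (-2, 5), so q lies in its Voronoi cell.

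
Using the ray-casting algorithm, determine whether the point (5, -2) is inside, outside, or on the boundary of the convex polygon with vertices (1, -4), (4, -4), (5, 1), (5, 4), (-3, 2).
The point (5, -2) lies strictly outside the polygon

Cast a horizontal ray to the right from the query point and count how many polygon edges it crosses (each edge strictly once or zero times, handled with the usual half-open convention). 
Parity of crossings → even ⇒ outside.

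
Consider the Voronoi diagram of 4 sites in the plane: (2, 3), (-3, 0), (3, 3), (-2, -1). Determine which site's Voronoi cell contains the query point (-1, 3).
Nearest site = (2, 3)

The Voronoi cell of site s contains exactly those query points closer to s than to any other site. Compute squared distances from q = (-1, 3) to each site:
  (2 − -1)² + (3 − 3)² = 9
  (-3 − -1)² + (0 − 3)² = 13
  (3 − -1)² + (3 − 3)² = 16
  (-2 − -1)² + (-1 − 3)² = 17
Minimum is attained by (2, 3), so q lies in its Voronoi cell.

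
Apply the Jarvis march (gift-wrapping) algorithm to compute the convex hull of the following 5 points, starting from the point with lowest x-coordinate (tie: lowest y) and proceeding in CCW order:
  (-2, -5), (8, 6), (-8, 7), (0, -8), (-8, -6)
Hull (CCW) = [(-8, -6), (0, -8), (8, 6), (-8, 7)]

Jarvis march: at each step, from the current hull vertex p, select the next vertex q as the point such that every other point lies strictly to the left of (or on) the directed line p → q. (Equivalently: for every other point r, the cross product (q − p) × (r − p) ≥ 0.)
Starting point (lowest x, tie lowest y): (-8, -6). Wrap until returning to start. Resulting hull: (-8, -6), (0, -8), (8, 6), (-8, 7).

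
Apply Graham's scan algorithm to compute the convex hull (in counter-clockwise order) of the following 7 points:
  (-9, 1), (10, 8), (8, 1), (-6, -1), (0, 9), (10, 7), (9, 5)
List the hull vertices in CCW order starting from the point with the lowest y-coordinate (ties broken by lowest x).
Hull (CCW) = [(-6, -1), (8, 1), (10, 7), (10, 8), (0, 9), (-9, 1)]

Graham scan procedure:
  1. Find the pivot p₀ = point with lowest y (tie → lowest x): (-6, -1).
  2. Sort the remaining points by polar angle around p₀.
  3. Walk through sorted points, maintaining a stack; pop the top while the last three entries make a non-left turn (cross product ≤ 0).
  4. Final stack is the convex hull in CCW order: (-6, -1), (8, 1), (10, 7), (10, 8), (0, 9), (-9, 1).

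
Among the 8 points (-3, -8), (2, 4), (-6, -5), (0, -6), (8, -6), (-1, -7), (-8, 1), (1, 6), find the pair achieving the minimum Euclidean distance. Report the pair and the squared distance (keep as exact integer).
Pair = ((0, -6), (-1, -7)); squared distance = 2

Compute all C(8, 2) = 28 pairwise squared distances (x_i − x_j)² + (y_i − y_j)². The minimum is 2, attained by the pair ((0, -6), (-1, -7)).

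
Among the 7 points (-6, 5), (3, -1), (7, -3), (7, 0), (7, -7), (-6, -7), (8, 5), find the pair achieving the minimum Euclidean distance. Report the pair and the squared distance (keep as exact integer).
Pair = ((7, -3), (7, 0)); squared distance = 9

Compute all C(7, 2) = 21 pairwise squared distances (x_i − x_j)² + (y_i − y_j)². The minimum is 9, attained by the pair ((7, -3), (7, 0)).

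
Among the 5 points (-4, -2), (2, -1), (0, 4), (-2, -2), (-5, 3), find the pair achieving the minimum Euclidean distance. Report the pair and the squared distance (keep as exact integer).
Pair = ((-4, -2), (-2, -2)); squared distance = 4

Compute all C(5, 2) = 10 pairwise squared distances (x_i − x_j)² + (y_i − y_j)². The minimum is 4, attained by the pair ((-4, -2), (-2, -2)).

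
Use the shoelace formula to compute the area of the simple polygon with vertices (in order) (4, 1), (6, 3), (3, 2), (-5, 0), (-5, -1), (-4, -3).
Area = 43/2

Shoelace formula: Area = (1/2) |Σ_i (x_i · y_{i+1} − x_{i+1} · y_i)| (indices mod n). Compute each cross term:
  (4)(3) − (6)(1) = 6
  (6)(2) − (3)(3) = 3
  (3)(0) − (-5)(2) = 10
  (-5)(-1) − (-5)(0) = 5
  (-5)(-3) − (-4)(-1) = 11
  (-4)(1) − (4)(-3) = 8
Sum = 43, so (signed) Area = 43/2 = 43/2, |Area| = 43/2.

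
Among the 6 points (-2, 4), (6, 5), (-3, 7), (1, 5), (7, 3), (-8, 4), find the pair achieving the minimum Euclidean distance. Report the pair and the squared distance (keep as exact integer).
Pair = ((6, 5), (7, 3)); squared distance = 5

Compute all C(6, 2) = 15 pairwise squared distances (x_i − x_j)² + (y_i − y_j)². The minimum is 5, attained by the pair ((6, 5), (7, 3)).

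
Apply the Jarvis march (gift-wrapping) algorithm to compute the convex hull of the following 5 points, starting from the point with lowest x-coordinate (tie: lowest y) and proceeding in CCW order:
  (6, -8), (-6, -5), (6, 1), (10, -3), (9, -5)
Hull (CCW) = [(-6, -5), (6, -8), (9, -5), (10, -3), (6, 1)]

Jarvis march: at each step, from the current hull vertex p, select the next vertex q as the point such that every other point lies strictly to the left of (or on) the directed line p → q. (Equivalently: for every other point r, the cross product (q − p) × (r − p) ≥ 0.)
Starting point (lowest x, tie lowest y): (-6, -5). Wrap until returning to start. Resulting hull: (-6, -5), (6, -8), (9, -5), (10, -3), (6, 1).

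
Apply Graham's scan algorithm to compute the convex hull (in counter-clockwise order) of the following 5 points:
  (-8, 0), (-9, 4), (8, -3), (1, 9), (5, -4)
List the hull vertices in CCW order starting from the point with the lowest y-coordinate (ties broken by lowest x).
Hull (CCW) = [(5, -4), (8, -3), (1, 9), (-9, 4), (-8, 0)]

Graham scan procedure:
  1. Find the pivot p₀ = point with lowest y (tie → lowest x): (5, -4).
  2. Sort the remaining points by polar angle around p₀.
  3. Walk through sorted points, maintaining a stack; pop the top while the last three entries make a non-left turn (cross product ≤ 0).
  4. Final stack is the convex hull in CCW order: (5, -4), (8, -3), (1, 9), (-9, 4), (-8, 0).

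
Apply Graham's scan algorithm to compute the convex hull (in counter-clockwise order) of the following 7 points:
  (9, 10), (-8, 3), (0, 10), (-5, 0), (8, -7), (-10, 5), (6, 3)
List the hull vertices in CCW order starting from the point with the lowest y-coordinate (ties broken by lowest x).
Hull (CCW) = [(8, -7), (9, 10), (0, 10), (-10, 5), (-5, 0)]

Graham scan procedure:
  1. Find the pivot p₀ = point with lowest y (tie → lowest x): (8, -7).
  2. Sort the remaining points by polar angle around p₀.
  3. Walk through sorted points, maintaining a stack; pop the top while the last three entries make a non-left turn (cross product ≤ 0).
  4. Final stack is the convex hull in CCW order: (8, -7), (9, 10), (0, 10), (-10, 5), (-5, 0).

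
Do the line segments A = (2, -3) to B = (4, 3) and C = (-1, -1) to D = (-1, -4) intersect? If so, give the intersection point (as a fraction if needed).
No (intersection of containing lines falls outside at least one segment)

Parametrize and solve: t = -3/2, s = 11/3. At least one of these is outside [0, 1], so the segments do not intersect.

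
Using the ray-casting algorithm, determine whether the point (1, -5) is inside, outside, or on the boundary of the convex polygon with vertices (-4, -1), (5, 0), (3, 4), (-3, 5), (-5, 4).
The point (1, -5) lies strictly outside the polygon

Cast a horizontal ray to the right from the query point and count how many polygon edges it crosses (each edge strictly once or zero times, handled with the usual half-open convention). 
Parity of crossings → even ⇒ outside.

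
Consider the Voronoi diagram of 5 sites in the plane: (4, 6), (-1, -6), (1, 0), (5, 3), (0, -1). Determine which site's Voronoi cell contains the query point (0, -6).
Nearest site = (-1, -6)

The Voronoi cell of site s contains exactly those query points closer to s than to any other site. Compute squared distances from q = (0, -6) to each site:
  (-1 − 0)² + (-6 − -6)² = 1
  (0 − 0)² + (-1 − -6)² = 25
  (1 − 0)² + (0 − -6)² = 37
  (5 − 0)² + (3 − -6)² = 106
  (4 − 0)² + (6 − -6)² = 160
Minimum is attained by (-1, -6), so q lies in its Voronoi cell.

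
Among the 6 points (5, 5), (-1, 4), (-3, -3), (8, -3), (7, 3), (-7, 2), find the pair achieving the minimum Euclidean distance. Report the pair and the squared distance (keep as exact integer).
Pair = ((5, 5), (7, 3)); squared distance = 8

Compute all C(6, 2) = 15 pairwise squared distances (x_i − x_j)² + (y_i − y_j)². The minimum is 8, attained by the pair ((5, 5), (7, 3)).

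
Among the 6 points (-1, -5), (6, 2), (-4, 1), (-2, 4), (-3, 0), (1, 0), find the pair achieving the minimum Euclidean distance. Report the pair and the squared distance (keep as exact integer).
Pair = ((-4, 1), (-3, 0)); squared distance = 2

Compute all C(6, 2) = 15 pairwise squared distances (x_i − x_j)² + (y_i − y_j)². The minimum is 2, attained by the pair ((-4, 1), (-3, 0)).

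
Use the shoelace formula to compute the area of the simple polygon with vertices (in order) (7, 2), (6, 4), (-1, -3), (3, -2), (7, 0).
Area = 41/2

Shoelace formula: Area = (1/2) |Σ_i (x_i · y_{i+1} − x_{i+1} · y_i)| (indices mod n). Compute each cross term:
  (7)(4) − (6)(2) = 16
  (6)(-3) − (-1)(4) = -14
  (-1)(-2) − (3)(-3) = 11
  (3)(0) − (7)(-2) = 14
  (7)(2) − (7)(0) = 14
Sum = 41, so (signed) Area = 41/2 = 41/2, |Area| = 41/2.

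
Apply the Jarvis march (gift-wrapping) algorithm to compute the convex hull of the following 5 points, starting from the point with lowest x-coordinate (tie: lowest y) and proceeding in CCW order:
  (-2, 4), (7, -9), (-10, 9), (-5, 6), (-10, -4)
Hull (CCW) = [(-10, -4), (7, -9), (-2, 4), (-5, 6), (-10, 9)]

Jarvis march: at each step, from the current hull vertex p, select the next vertex q as the point such that every other point lies strictly to the left of (or on) the directed line p → q. (Equivalently: for every other point r, the cross product (q − p) × (r − p) ≥ 0.)
Starting point (lowest x, tie lowest y): (-10, -4). Wrap until returning to start. Resulting hull: (-10, -4), (7, -9), (-2, 4), (-5, 6), (-10, 9).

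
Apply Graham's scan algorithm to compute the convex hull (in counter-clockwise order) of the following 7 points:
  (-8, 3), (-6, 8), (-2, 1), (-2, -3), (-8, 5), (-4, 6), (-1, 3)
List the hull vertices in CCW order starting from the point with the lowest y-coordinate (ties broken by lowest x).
Hull (CCW) = [(-2, -3), (-1, 3), (-6, 8), (-8, 5), (-8, 3)]

Graham scan procedure:
  1. Find the pivot p₀ = point with lowest y (tie → lowest x): (-2, -3).
  2. Sort the remaining points by polar angle around p₀.
  3. Walk through sorted points, maintaining a stack; pop the top while the last three entries make a non-left turn (cross product ≤ 0).
  4. Final stack is the convex hull in CCW order: (-2, -3), (-1, 3), (-6, 8), (-8, 5), (-8, 3).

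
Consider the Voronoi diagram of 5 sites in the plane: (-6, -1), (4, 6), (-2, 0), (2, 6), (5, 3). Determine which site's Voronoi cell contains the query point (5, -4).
Nearest site = (5, 3)

The Voronoi cell of site s contains exactly those query points closer to s than to any other site. Compute squared distances from q = (5, -4) to each site:
  (5 − 5)² + (3 − -4)² = 49
  (-2 − 5)² + (0 − -4)² = 65
  (4 − 5)² + (6 − -4)² = 101
  (2 − 5)² + (6 − -4)² = 109
  (-6 − 5)² + (-1 − -4)² = 130
Minimum is attained by (5, 3), so q lies in its Voronoi cell.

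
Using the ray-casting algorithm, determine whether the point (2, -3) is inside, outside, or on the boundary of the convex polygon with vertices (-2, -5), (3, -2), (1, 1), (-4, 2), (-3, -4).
The point (2, -3) lies strictly outside the polygon

Cast a horizontal ray to the right from the query point and count how many polygon edges it crosses (each edge strictly once or zero times, handled with the usual half-open convention). 
Parity of crossings → even ⇒ outside.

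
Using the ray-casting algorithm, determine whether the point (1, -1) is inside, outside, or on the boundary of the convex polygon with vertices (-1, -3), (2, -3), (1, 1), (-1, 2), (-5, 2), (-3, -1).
The point (1, -1) lies strictly inside the polygon

Cast a horizontal ray to the right from the query point and count how many polygon edges it crosses (each edge strictly once or zero times, handled with the usual half-open convention). 
Parity of crossings → odd ⇒ inside.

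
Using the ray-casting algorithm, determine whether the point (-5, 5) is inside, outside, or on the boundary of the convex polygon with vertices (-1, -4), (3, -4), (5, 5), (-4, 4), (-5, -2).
The point (-5, 5) lies strictly outside the polygon

Cast a horizontal ray to the right from the query point and count how many polygon edges it crosses (each edge strictly once or zero times, handled with the usual half-open convention). 
Parity of crossings → even ⇒ outside.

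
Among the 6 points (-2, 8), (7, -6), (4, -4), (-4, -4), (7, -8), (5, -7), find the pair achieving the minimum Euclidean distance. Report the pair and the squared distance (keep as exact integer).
Pair = ((7, -6), (7, -8)); squared distance = 4

Compute all C(6, 2) = 15 pairwise squared distances (x_i − x_j)² + (y_i − y_j)². The minimum is 4, attained by the pair ((7, -6), (7, -8)).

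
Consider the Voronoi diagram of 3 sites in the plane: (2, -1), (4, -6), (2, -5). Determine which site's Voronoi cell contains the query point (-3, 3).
Nearest site = (2, -1)

The Voronoi cell of site s contains exactly those query points closer to s than to any other site. Compute squared distances from q = (-3, 3) to each site:
  (2 − -3)² + (-1 − 3)² = 41
  (2 − -3)² + (-5 − 3)² = 89
  (4 − -3)² + (-6 − 3)² = 130
Minimum is attained by (2, -1), so q lies in its Voronoi cell.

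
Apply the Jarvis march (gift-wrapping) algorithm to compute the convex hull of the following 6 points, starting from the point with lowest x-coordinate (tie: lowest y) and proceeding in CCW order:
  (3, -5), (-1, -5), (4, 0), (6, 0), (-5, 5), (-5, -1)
Hull (CCW) = [(-5, -1), (-1, -5), (3, -5), (6, 0), (-5, 5)]

Jarvis march: at each step, from the current hull vertex p, select the next vertex q as the point such that every other point lies strictly to the left of (or on) the directed line p → q. (Equivalently: for every other point r, the cross product (q − p) × (r − p) ≥ 0.)
Starting point (lowest x, tie lowest y): (-5, -1). Wrap until returning to start. Resulting hull: (-5, -1), (-1, -5), (3, -5), (6, 0), (-5, 5).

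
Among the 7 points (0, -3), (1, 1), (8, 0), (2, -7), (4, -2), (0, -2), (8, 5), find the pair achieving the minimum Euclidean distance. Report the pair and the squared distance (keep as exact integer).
Pair = ((0, -3), (0, -2)); squared distance = 1

Compute all C(7, 2) = 21 pairwise squared distances (x_i − x_j)² + (y_i − y_j)². The minimum is 1, attained by the pair ((0, -3), (0, -2)).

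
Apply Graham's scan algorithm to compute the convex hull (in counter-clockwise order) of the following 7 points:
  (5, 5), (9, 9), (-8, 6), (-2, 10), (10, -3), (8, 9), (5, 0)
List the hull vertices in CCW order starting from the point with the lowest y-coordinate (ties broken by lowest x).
Hull (CCW) = [(10, -3), (9, 9), (-2, 10), (-8, 6)]

Graham scan procedure:
  1. Find the pivot p₀ = point with lowest y (tie → lowest x): (10, -3).
  2. Sort the remaining points by polar angle around p₀.
  3. Walk through sorted points, maintaining a stack; pop the top while the last three entries make a non-left turn (cross product ≤ 0).
  4. Final stack is the convex hull in CCW order: (10, -3), (9, 9), (-2, 10), (-8, 6).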